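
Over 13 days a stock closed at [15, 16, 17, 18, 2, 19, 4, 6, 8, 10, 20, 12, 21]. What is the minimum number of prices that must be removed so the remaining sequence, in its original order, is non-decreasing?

6

Fewest deletions = n − (longest non-decreasing subsequence).
i:      1  2  3  4  5  6  7  8  9 10 11 12 13
a[i]:  15 16 17 18  2 19  4  6  8 10 20 12 21
dp:     1  2  3  4  1  5  2  3  4  5  6  6  7
max dp = 7, so deletions = 13 − 7 = 6.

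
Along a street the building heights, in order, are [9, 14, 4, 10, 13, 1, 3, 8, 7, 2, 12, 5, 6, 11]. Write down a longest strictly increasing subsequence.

1, 3, 5, 6, 11

Patience tails give the LIS length; then backtrack through the dp parents:
9 → extends → [9]
14 → extends → [9, 14]
4 → replaces 9 → [4, 14]
10 → replaces 14 → [4, 10]
13 → extends → [4, 10, 13]
1 → replaces 4 → [1, 10, 13]
3 → replaces 10 → [1, 3, 13]
8 → replaces 13 → [1, 3, 8]
7 → replaces 8 → [1, 3, 7]
2 → replaces 3 → [1, 2, 7]
12 → extends → [1, 2, 7, 12]
5 → replaces 7 → [1, 2, 5, 12]
6 → replaces 12 → [1, 2, 5, 6]
11 → extends → [1, 2, 5, 6, 11]
Length 5; one witness is 1, 3, 5, 6, 11.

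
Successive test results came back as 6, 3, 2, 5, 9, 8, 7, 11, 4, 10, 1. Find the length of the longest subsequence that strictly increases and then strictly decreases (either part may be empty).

7

inc[i] = longest strictly increasing subsequence ending at i; dec[i] = longest strictly decreasing subsequence starting at i:
i:      1  2  3  4  5  6  7  8  9 10 11
a[i]:   6  3  2  5  9  8  7 11  4 10  1
inc:    1  1  1  2  3  3  3  4  2  4  1
dec:    4  3  2  3  5  4  3  3  2  2  1
Best peak at i=5 (value 9): inc=3, dec=5, length 3+5−1 = 7.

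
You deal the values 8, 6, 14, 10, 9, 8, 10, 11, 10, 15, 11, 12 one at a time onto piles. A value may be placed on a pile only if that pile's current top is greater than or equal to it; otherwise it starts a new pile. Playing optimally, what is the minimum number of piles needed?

5

Place each on the leftmost legal pile:
8 → new pile 1 (tops now [8])
6 → pile 1 (tops now [6])
14 → new pile 2 (tops now [6, 14])
10 → pile 2 (tops now [6, 10])
9 → pile 2 (tops now [6, 9])
8 → pile 2 (tops now [6, 8])
10 → new pile 3 (tops now [6, 8, 10])
11 → new pile 4 (tops now [6, 8, 10, 11])
10 → pile 3 (tops now [6, 8, 10, 11])
15 → new pile 5 (tops now [6, 8, 10, 11, 15])
11 → pile 4 (tops now [6, 8, 10, 11, 15])
12 → pile 5 (tops now [6, 8, 10, 11, 12])
Five piles.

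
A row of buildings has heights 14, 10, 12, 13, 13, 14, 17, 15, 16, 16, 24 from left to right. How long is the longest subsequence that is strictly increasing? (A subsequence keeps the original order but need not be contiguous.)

7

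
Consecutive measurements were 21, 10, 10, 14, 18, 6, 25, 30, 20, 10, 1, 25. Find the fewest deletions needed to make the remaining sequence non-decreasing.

Fewest deletions = n − (longest non-decreasing subsequence).
i:      1  2  3  4  5  6  7  8  9 10 11 12
a[i]:  21 10 10 14 18  6 25 30 20 10  1 25
dp:     1  1  2  3  4  1  5  6  5  3  1  6
max dp = 6, so deletions = 12 − 6 = 6.

6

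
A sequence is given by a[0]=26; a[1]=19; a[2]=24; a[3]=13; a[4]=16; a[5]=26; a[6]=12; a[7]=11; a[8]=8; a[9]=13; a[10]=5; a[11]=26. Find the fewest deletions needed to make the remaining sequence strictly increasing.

Fewest deletions = n − (longest strictly increasing subsequence).
Patience tails:
26 → extends → [26]
19 → replaces 26 → [19]
24 → extends → [19, 24]
13 → replaces 19 → [13, 24]
16 → replaces 24 → [13, 16]
26 → extends → [13, 16, 26]
12 → replaces 13 → [12, 16, 26]
11 → replaces 12 → [11, 16, 26]
8 → replaces 11 → [8, 16, 26]
13 → replaces 16 → [8, 13, 26]
5 → replaces 8 → [5, 13, 26]
26 → already a tail → [5, 13, 26]
Longest strictly increasing subsequence has length 3, so deletions = 12 − 3 = 9.

9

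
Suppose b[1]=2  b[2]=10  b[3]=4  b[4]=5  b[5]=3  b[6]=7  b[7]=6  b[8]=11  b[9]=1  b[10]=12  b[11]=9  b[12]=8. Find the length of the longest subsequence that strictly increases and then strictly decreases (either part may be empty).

8

inc[i] = longest strictly increasing subsequence ending at i; dec[i] = longest strictly decreasing subsequence starting at i:
i:      1  2  3  4  5  6  7  8  9 10 11 12
b[i]:   2 10  4  5  3  7  6 11  1 12  9  8
inc:    1  2  2  3  2  4  4  5  1  6  5  5
dec:    2  4  3  3  2  3  2  3  1  3  2  1
Best peak at i=10 (value 12): inc=6, dec=3, length 6+3−1 = 8.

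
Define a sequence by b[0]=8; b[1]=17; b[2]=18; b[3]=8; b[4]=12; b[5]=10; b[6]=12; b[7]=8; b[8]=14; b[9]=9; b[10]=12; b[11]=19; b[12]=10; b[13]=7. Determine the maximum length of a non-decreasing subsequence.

6

Track the smallest tail for each achievable length (allowing ties):
8 → extends → [8]
17 → extends → [8, 17]
18 → extends → [8, 17, 18]
8 → replaces 17 → [8, 8, 18]
12 → replaces 18 → [8, 8, 12]
10 → replaces 12 → [8, 8, 10]
12 → extends → [8, 8, 10, 12]
8 → replaces 10 → [8, 8, 8, 12]
14 → extends → [8, 8, 8, 12, 14]
9 → replaces 12 → [8, 8, 8, 9, 14]
12 → replaces 14 → [8, 8, 8, 9, 12]
19 → extends → [8, 8, 8, 9, 12, 19]
10 → replaces 12 → [8, 8, 8, 9, 10, 19]
7 → replaces 8 → [7, 8, 8, 9, 10, 19]
Six tails, so the longest non-decreasing subsequence has length 6 (e.g. 8, 8, 12, 12, 14, 19).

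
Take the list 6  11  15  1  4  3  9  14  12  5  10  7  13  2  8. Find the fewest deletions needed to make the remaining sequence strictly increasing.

Fewest deletions = n − (longest strictly increasing subsequence).
Patience tails:
6 → extends → [6]
11 → extends → [6, 11]
15 → extends → [6, 11, 15]
1 → replaces 6 → [1, 11, 15]
4 → replaces 11 → [1, 4, 15]
3 → replaces 4 → [1, 3, 15]
9 → replaces 15 → [1, 3, 9]
14 → extends → [1, 3, 9, 14]
12 → replaces 14 → [1, 3, 9, 12]
5 → replaces 9 → [1, 3, 5, 12]
10 → replaces 12 → [1, 3, 5, 10]
7 → replaces 10 → [1, 3, 5, 7]
13 → extends → [1, 3, 5, 7, 13]
2 → replaces 3 → [1, 2, 5, 7, 13]
8 → replaces 13 → [1, 2, 5, 7, 8]
Longest strictly increasing subsequence has length 5, so deletions = 15 − 5 = 10.

10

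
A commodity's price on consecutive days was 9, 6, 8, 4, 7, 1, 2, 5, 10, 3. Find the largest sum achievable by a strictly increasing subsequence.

Let S[i] be the best sum of a strictly increasing subsequence ending at i:
i:      1  2  3  4  5  6  7  8  9 10
a[i]:   9  6  8  4  7  1  2  5 10  3
S:      9  6 14  4 13  1  3  9 24  6
Maximum is 24 (e.g. 6 + 8 + 10).

24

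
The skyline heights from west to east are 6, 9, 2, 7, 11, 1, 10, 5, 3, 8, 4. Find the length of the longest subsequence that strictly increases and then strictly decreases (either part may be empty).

6

inc[i] = longest strictly increasing subsequence ending at i; dec[i] = longest strictly decreasing subsequence starting at i:
i:      1  2  3  4  5  6  7  8  9 10 11
a[i]:   6  9  2  7 11  1 10  5  3  8  4
inc:    1  2  1  2  3  1  3  2  2  3  3
dec:    3  4  2  3  4  1  3  2  1  2  1
Best peak at i=5 (value 11): inc=3, dec=4, length 3+4−1 = 6.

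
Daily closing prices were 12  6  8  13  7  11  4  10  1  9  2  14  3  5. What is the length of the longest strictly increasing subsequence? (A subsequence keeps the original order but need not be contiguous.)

Let dp[i] be the length of the longest such subsequence ending at index i:
i:      1  2  3  4  5  6  7  8  9 10 11 12 13 14
a[i]:  12  6  8 13  7 11  4 10  1  9  2 14  3  5
dp:     1  1  2  3  2  3  1  3  1  3  2  4  3  4
Maximum dp value is 4.

4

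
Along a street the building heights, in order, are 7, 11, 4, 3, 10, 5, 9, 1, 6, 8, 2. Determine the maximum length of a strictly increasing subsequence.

4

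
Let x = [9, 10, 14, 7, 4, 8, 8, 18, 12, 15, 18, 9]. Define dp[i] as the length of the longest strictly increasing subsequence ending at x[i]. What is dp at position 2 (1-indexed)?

2

dp[i] = 1 + max{dp[j] : j<i, x[j]<x[i]} (or 1 if no such j):
i:      1  2  3  4  5  6  7  8  9 10 11 12
x[i]:   9 10 14  7  4  8  8 18 12 15 18  9
dp:     1  2  3  1  1  2  2  4  3  4  5  3
At index 2 the value is 2.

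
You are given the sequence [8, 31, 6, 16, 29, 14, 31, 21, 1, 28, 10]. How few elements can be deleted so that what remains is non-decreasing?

7

Fewest deletions = n − (longest non-decreasing subsequence).
Patience tails:
8 → extends → [8]
31 → extends → [8, 31]
6 → replaces 8 → [6, 31]
16 → replaces 31 → [6, 16]
29 → extends → [6, 16, 29]
14 → replaces 16 → [6, 14, 29]
31 → extends → [6, 14, 29, 31]
21 → replaces 29 → [6, 14, 21, 31]
1 → replaces 6 → [1, 14, 21, 31]
28 → replaces 31 → [1, 14, 21, 28]
10 → replaces 14 → [1, 10, 21, 28]
Longest non-decreasing subsequence has length 4, so deletions = 11 − 4 = 7.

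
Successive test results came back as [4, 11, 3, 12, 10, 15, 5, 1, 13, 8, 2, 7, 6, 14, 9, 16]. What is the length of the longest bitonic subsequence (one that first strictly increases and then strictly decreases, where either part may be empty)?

inc[i] = longest strictly increasing subsequence ending at i; dec[i] = longest strictly decreasing subsequence starting at i:
i:      1  2  3  4  5  6  7  8  9 10 11 12 13 14 15 16
a[i]:   4 11  3 12 10 15  5  1 13  8  2  7  6 14  9 16
inc:    1  2  1  3  2  4  2  1  4  3  2  3  3  5  4  6
dec:    3  5  2  5  4  5  2  1  4  3  1  2  1  2  1  1
Best peak at i=6 (value 15): inc=4, dec=5, length 4+5−1 = 8.

8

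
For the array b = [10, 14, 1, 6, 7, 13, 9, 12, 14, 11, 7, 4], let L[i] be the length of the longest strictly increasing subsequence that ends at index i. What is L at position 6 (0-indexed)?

dp[i] = 1 + max{dp[j] : j<i, b[j]<b[i]} (or 1 if no such j):
i:      0  1  2  3  4  5  6  7  8  9 10 11
b[i]:  10 14  1  6  7 13  9 12 14 11  7  4
dp:     1  2  1  2  3  4  4  5  6  5  3  2
At index 6 the value is 4.

4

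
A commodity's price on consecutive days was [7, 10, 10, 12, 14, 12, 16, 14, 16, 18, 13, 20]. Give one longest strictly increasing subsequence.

Patience tails give the LIS length; then backtrack through the dp parents:
7 → extends → [7]
10 → extends → [7, 10]
10 → already a tail → [7, 10]
12 → extends → [7, 10, 12]
14 → extends → [7, 10, 12, 14]
12 → already a tail → [7, 10, 12, 14]
16 → extends → [7, 10, 12, 14, 16]
14 → already a tail → [7, 10, 12, 14, 16]
16 → already a tail → [7, 10, 12, 14, 16]
18 → extends → [7, 10, 12, 14, 16, 18]
13 → replaces 14 → [7, 10, 12, 13, 16, 18]
20 → extends → [7, 10, 12, 13, 16, 18, 20]
Length 7; one witness is 7, 10, 12, 14, 16, 18, 20.

7, 10, 12, 14, 16, 18, 20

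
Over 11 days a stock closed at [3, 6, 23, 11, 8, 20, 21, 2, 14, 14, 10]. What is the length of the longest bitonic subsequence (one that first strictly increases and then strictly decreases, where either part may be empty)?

7

inc[i] = longest strictly increasing subsequence ending at i; dec[i] = longest strictly decreasing subsequence starting at i:
i:      1  2  3  4  5  6  7  8  9 10 11
a[i]:   3  6 23 11  8 20 21  2 14 14 10
inc:    1  2  3  3  3  4  5  1  4  4  4
dec:    2  2  4  3  2  3  3  1  2  2  1
Best peak at i=7 (value 21): inc=5, dec=3, length 5+3−1 = 7.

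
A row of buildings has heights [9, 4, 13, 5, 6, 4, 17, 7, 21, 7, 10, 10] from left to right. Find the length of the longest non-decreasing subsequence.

Track the smallest tail for each achievable length (allowing ties):
9 → extends → [9]
4 → replaces 9 → [4]
13 → extends → [4, 13]
5 → replaces 13 → [4, 5]
6 → extends → [4, 5, 6]
4 → replaces 5 → [4, 4, 6]
17 → extends → [4, 4, 6, 17]
7 → replaces 17 → [4, 4, 6, 7]
21 → extends → [4, 4, 6, 7, 21]
7 → replaces 21 → [4, 4, 6, 7, 7]
10 → extends → [4, 4, 6, 7, 7, 10]
10 → extends → [4, 4, 6, 7, 7, 10, 10]
Seven tails, so the longest non-decreasing subsequence has length 7 (e.g. 4, 5, 6, 7, 7, 10, 10).

7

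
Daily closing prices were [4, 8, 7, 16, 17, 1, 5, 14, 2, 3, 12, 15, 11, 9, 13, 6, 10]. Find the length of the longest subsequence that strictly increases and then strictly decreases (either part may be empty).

9

inc[i] = longest strictly increasing subsequence ending at i; dec[i] = longest strictly decreasing subsequence starting at i:
i:      1  2  3  4  5  6  7  8  9 10 11 12 13 14 15 16 17
a[i]:   4  8  7 16 17  1  5 14  2  3 12 15 11  9 13  6 10
inc:    1  2  2  3  4  1  2  3  2  3  4  5  4  4  5  4  5
dec:    2  4  3  6  6  1  2  5  1  1  4  4  3  2  2  1  1
Best peak at i=5 (value 17): inc=4, dec=6, length 4+6−1 = 9.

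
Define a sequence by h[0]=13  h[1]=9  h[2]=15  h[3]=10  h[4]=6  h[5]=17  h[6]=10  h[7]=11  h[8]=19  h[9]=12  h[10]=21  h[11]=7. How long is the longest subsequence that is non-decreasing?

6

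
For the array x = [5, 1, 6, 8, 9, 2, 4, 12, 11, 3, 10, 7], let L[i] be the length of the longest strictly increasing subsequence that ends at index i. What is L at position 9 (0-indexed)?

dp[i] = 1 + max{dp[j] : j<i, x[j]<x[i]} (or 1 if no such j):
i:      0  1  2  3  4  5  6  7  8  9 10 11
x[i]:   5  1  6  8  9  2  4 12 11  3 10  7
dp:     1  1  2  3  4  2  3  5  5  3  5  4
At index 9 the value is 3.

3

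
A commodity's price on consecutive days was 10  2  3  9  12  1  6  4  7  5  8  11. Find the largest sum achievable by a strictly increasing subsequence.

Let S[i] be the best sum of a strictly increasing subsequence ending at i:
i:      1  2  3  4  5  6  7  8  9 10 11 12
a[i]:  10  2  3  9 12  1  6  4  7  5  8 11
S:     10  2  5 14 26  1 11  9 18 14 26 37
Maximum is 37 (e.g. 2 + 3 + 6 + 7 + 8 + 11).

37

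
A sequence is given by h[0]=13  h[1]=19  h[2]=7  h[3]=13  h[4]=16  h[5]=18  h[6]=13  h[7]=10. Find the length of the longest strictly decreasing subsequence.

Let dp[i] be the longest strictly decreasing subsequence ending at i:
i:      0  1  2  3  4  5  6  7
h[i]:  13 19  7 13 16 18 13 10
dp:     1  1  2  2  2  2  3  4
Maximum is 4.

4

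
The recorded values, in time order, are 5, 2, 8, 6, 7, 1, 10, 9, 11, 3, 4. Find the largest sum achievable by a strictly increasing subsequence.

Let S[i] be the best sum of a strictly increasing subsequence ending at i:
i:      1  2  3  4  5  6  7  8  9 10 11
a[i]:   5  2  8  6  7  1 10  9 11  3  4
S:      5  2 13 11 18  1 28 27 39  5  9
Maximum is 39 (e.g. 5 + 6 + 7 + 10 + 11).

39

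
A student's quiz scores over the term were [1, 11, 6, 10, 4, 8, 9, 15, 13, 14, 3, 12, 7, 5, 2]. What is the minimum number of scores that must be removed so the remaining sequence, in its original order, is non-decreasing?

9

Fewest deletions = n − (longest non-decreasing subsequence).
Patience tails:
1 → extends → [1]
11 → extends → [1, 11]
6 → replaces 11 → [1, 6]
10 → extends → [1, 6, 10]
4 → replaces 6 → [1, 4, 10]
8 → replaces 10 → [1, 4, 8]
9 → extends → [1, 4, 8, 9]
15 → extends → [1, 4, 8, 9, 15]
13 → replaces 15 → [1, 4, 8, 9, 13]
14 → extends → [1, 4, 8, 9, 13, 14]
3 → replaces 4 → [1, 3, 8, 9, 13, 14]
12 → replaces 13 → [1, 3, 8, 9, 12, 14]
7 → replaces 8 → [1, 3, 7, 9, 12, 14]
5 → replaces 7 → [1, 3, 5, 9, 12, 14]
2 → replaces 3 → [1, 2, 5, 9, 12, 14]
Longest non-decreasing subsequence has length 6, so deletions = 15 − 6 = 9.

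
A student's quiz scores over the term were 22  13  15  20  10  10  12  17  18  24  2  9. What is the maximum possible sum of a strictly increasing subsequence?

Let S[i] be the best sum of a strictly increasing subsequence ending at i:
i:      1  2  3  4  5  6  7  8  9 10 11 12
a[i]:  22 13 15 20 10 10 12 17 18 24  2  9
S:     22 13 28 48 10 10 22 45 63 87  2 11
Maximum is 87 (e.g. 13 + 15 + 17 + 18 + 24).

87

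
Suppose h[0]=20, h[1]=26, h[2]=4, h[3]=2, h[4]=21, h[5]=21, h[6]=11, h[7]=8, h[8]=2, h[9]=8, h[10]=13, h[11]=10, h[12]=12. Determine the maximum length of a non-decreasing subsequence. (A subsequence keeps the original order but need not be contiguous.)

Track the smallest tail for each achievable length (allowing ties):
20 → extends → [20]
26 → extends → [20, 26]
4 → replaces 20 → [4, 26]
2 → replaces 4 → [2, 26]
21 → replaces 26 → [2, 21]
21 → extends → [2, 21, 21]
11 → replaces 21 → [2, 11, 21]
8 → replaces 11 → [2, 8, 21]
2 → replaces 8 → [2, 2, 21]
8 → replaces 21 → [2, 2, 8]
13 → extends → [2, 2, 8, 13]
10 → replaces 13 → [2, 2, 8, 10]
12 → extends → [2, 2, 8, 10, 12]
Five tails, so the longest non-decreasing subsequence has length 5 (e.g. 4, 8, 8, 10, 12).

5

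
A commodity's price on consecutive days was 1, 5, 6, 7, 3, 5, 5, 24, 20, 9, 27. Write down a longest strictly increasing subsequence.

Patience tails give the LIS length; then backtrack through the dp parents:
1 → extends → [1]
5 → extends → [1, 5]
6 → extends → [1, 5, 6]
7 → extends → [1, 5, 6, 7]
3 → replaces 5 → [1, 3, 6, 7]
5 → replaces 6 → [1, 3, 5, 7]
5 → already a tail → [1, 3, 5, 7]
24 → extends → [1, 3, 5, 7, 24]
20 → replaces 24 → [1, 3, 5, 7, 20]
9 → replaces 20 → [1, 3, 5, 7, 9]
27 → extends → [1, 3, 5, 7, 9, 27]
Length 6; one witness is 1, 5, 6, 7, 24, 27.

1, 5, 6, 7, 24, 27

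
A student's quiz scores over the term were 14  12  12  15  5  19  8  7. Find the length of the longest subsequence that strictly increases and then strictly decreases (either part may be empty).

inc[i] = longest strictly increasing subsequence ending at i; dec[i] = longest strictly decreasing subsequence starting at i:
i:      1  2  3  4  5  6  7  8
a[i]:  14 12 12 15  5 19  8  7
inc:    1  1  1  2  1  3  2  2
dec:    4  3  3  3  1  3  2  1
Best peak at i=6 (value 19): inc=3, dec=3, length 3+3−1 = 5.

5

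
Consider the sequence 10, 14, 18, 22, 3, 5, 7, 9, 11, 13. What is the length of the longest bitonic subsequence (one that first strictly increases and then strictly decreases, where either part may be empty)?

6

inc[i] = longest strictly increasing subsequence ending at i; dec[i] = longest strictly decreasing subsequence starting at i:
i:      1  2  3  4  5  6  7  8  9 10
a[i]:  10 14 18 22  3  5  7  9 11 13
inc:    1  2  3  4  1  2  3  4  5  6
dec:    2  2  2  2  1  1  1  1  1  1
Best peak at i=10 (value 13): inc=6, dec=1, length 6+1−1 = 6.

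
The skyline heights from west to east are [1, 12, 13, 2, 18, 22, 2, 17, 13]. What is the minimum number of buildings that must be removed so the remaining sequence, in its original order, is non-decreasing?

4

Fewest deletions = n − (longest non-decreasing subsequence).
Patience tails:
1 → extends → [1]
12 → extends → [1, 12]
13 → extends → [1, 12, 13]
2 → replaces 12 → [1, 2, 13]
18 → extends → [1, 2, 13, 18]
22 → extends → [1, 2, 13, 18, 22]
2 → replaces 13 → [1, 2, 2, 18, 22]
17 → replaces 18 → [1, 2, 2, 17, 22]
13 → replaces 17 → [1, 2, 2, 13, 22]
Longest non-decreasing subsequence has length 5, so deletions = 9 − 5 = 4.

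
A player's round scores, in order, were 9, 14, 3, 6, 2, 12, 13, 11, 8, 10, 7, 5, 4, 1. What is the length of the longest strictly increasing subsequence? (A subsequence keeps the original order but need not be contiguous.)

Let dp[i] be the length of the longest such subsequence ending at index i:
i:      1  2  3  4  5  6  7  8  9 10 11 12 13 14
a[i]:   9 14  3  6  2 12 13 11  8 10  7  5  4  1
dp:     1  2  1  2  1  3  4  3  3  4  3  2  2  1
Maximum dp value is 4.

4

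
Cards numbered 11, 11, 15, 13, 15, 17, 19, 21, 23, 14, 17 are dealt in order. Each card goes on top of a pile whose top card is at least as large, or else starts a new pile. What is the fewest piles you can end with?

Place each on the leftmost legal pile:
11 → new pile 1 (tops now [11])
11 → pile 1 (tops now [11])
15 → new pile 2 (tops now [11, 15])
13 → pile 2 (tops now [11, 13])
15 → new pile 3 (tops now [11, 13, 15])
17 → new pile 4 (tops now [11, 13, 15, 17])
19 → new pile 5 (tops now [11, 13, 15, 17, 19])
21 → new pile 6 (tops now [11, 13, 15, 17, 19, 21])
23 → new pile 7 (tops now [11, 13, 15, 17, 19, 21, 23])
14 → pile 3 (tops now [11, 13, 14, 17, 19, 21, 23])
17 → pile 4 (tops now [11, 13, 14, 17, 19, 21, 23])
Seven piles.

7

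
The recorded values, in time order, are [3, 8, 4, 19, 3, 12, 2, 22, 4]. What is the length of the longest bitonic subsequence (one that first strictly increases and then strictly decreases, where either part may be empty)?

inc[i] = longest strictly increasing subsequence ending at i; dec[i] = longest strictly decreasing subsequence starting at i:
i:      1  2  3  4  5  6  7  8  9
a[i]:   3  8  4 19  3 12  2 22  4
inc:    1  2  2  3  1  3  1  4  2
dec:    2  4  3  3  2  2  1  2  1
Best peak at i=2 (value 8): inc=2, dec=4, length 2+4−1 = 5.

5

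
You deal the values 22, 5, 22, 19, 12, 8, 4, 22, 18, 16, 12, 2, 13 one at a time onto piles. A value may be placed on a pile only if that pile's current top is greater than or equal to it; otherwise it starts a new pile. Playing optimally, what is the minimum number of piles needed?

The minimum number of non-increasing subsequences covering a sequence equals the length of its longest strictly increasing subsequence.
LIS length is 4 (e.g. 5, 8, 12, 13), so 4 piles are needed.

4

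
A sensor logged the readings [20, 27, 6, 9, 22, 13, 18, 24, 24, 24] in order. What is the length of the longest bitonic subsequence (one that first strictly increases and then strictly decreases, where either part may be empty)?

inc[i] = longest strictly increasing subsequence ending at i; dec[i] = longest strictly decreasing subsequence starting at i:
i:      1  2  3  4  5  6  7  8  9 10
a[i]:  20 27  6  9 22 13 18 24 24 24
inc:    1  2  1  2  3  3  4  5  5  5
dec:    2  3  1  1  2  1  1  1  1  1
Best peak at i=8 (value 24): inc=5, dec=1, length 5+1−1 = 5.

5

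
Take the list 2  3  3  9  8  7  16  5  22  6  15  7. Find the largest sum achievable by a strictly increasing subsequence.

Let S[i] be the best sum of a strictly increasing subsequence ending at i:
i:      1  2  3  4  5  6  7  8  9 10 11 12
a[i]:   2  3  3  9  8  7 16  5 22  6 15  7
S:      2  5  5 14 13 12 30 10 52 16 31 23
Maximum is 52 (e.g. 2 + 3 + 9 + 16 + 22).

52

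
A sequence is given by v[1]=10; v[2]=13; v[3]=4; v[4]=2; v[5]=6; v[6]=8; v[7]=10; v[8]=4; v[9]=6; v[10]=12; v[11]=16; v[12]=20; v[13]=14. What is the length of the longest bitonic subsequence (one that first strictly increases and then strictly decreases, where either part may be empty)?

inc[i] = longest strictly increasing subsequence ending at i; dec[i] = longest strictly decreasing subsequence starting at i:
i:      1  2  3  4  5  6  7  8  9 10 11 12 13
v[i]:  10 13  4  2  6  8 10  4  6 12 16 20 14
inc:    1  2  1  1  2  3  4  2  3  5  6  7  6
dec:    3  3  2  1  2  2  2  1  1  1  2  2  1
Best peak at i=12 (value 20): inc=7, dec=2, length 7+2−1 = 8.

8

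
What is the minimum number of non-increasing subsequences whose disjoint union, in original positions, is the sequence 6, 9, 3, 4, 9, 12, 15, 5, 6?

Place each on the leftmost legal pile:
6 → new pile 1 (tops now [6])
9 → new pile 2 (tops now [6, 9])
3 → pile 1 (tops now [3, 9])
4 → pile 2 (tops now [3, 4])
9 → new pile 3 (tops now [3, 4, 9])
12 → new pile 4 (tops now [3, 4, 9, 12])
15 → new pile 5 (tops now [3, 4, 9, 12, 15])
5 → pile 3 (tops now [3, 4, 5, 12, 15])
6 → pile 4 (tops now [3, 4, 5, 6, 15])
Five piles.

5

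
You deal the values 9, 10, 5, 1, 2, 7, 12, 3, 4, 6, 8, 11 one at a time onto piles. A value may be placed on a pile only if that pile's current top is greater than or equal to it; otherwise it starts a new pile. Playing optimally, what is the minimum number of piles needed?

7

Place each on the leftmost legal pile:
9 → new pile 1 (tops now [9])
10 → new pile 2 (tops now [9, 10])
5 → pile 1 (tops now [5, 10])
1 → pile 1 (tops now [1, 10])
2 → pile 2 (tops now [1, 2])
7 → new pile 3 (tops now [1, 2, 7])
12 → new pile 4 (tops now [1, 2, 7, 12])
3 → pile 3 (tops now [1, 2, 3, 12])
4 → pile 4 (tops now [1, 2, 3, 4])
6 → new pile 5 (tops now [1, 2, 3, 4, 6])
8 → new pile 6 (tops now [1, 2, 3, 4, 6, 8])
11 → new pile 7 (tops now [1, 2, 3, 4, 6, 8, 11])
Seven piles.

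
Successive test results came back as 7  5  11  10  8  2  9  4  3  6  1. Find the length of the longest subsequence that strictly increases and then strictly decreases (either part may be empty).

7

inc[i] = longest strictly increasing subsequence ending at i; dec[i] = longest strictly decreasing subsequence starting at i:
i:      1  2  3  4  5  6  7  8  9 10 11
a[i]:   7  5 11 10  8  2  9  4  3  6  1
inc:    1  1  2  2  2  1  3  2  2  3  1
dec:    5  4  6  5  4  2  4  3  2  2  1
Best peak at i=3 (value 11): inc=2, dec=6, length 2+6−1 = 7.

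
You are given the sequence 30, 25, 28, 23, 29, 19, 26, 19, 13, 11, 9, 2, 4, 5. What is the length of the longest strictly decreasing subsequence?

Let dp[i] be the longest strictly decreasing subsequence ending at i:
i:      1  2  3  4  5  6  7  8  9 10 11 12 13 14
a[i]:  30 25 28 23 29 19 26 19 13 11  9  2  4  5
dp:     1  2  2  3  2  4  3  4  5  6  7  8  8  8
Maximum is 8.

8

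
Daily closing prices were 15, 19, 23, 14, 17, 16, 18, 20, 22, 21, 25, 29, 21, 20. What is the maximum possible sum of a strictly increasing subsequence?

Let S[i] be the best sum of a strictly increasing subsequence ending at i:
i:       1   2   3   4   5   6   7   8   9  10  11  12  13  14
a[i]:   15  19  23  14  17  16  18  20  22  21  25  29  21  20
S:      15  34  57  14  32  31  50  70  92  91 117 146  91  70
Maximum is 146 (e.g. 15 + 17 + 18 + 20 + 22 + 25 + 29).

146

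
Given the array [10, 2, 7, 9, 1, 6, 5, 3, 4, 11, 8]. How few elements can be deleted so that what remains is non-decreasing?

7

Fewest deletions = n − (longest non-decreasing subsequence).
Patience tails:
10 → extends → [10]
2 → replaces 10 → [2]
7 → extends → [2, 7]
9 → extends → [2, 7, 9]
1 → replaces 2 → [1, 7, 9]
6 → replaces 7 → [1, 6, 9]
5 → replaces 6 → [1, 5, 9]
3 → replaces 5 → [1, 3, 9]
4 → replaces 9 → [1, 3, 4]
11 → extends → [1, 3, 4, 11]
8 → replaces 11 → [1, 3, 4, 8]
Longest non-decreasing subsequence has length 4, so deletions = 11 − 4 = 7.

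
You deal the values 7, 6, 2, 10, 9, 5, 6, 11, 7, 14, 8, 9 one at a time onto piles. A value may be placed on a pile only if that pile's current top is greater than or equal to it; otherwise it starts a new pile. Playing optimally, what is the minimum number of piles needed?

6

Place each on the leftmost legal pile:
7 → new pile 1 (tops now [7])
6 → pile 1 (tops now [6])
2 → pile 1 (tops now [2])
10 → new pile 2 (tops now [2, 10])
9 → pile 2 (tops now [2, 9])
5 → pile 2 (tops now [2, 5])
6 → new pile 3 (tops now [2, 5, 6])
11 → new pile 4 (tops now [2, 5, 6, 11])
7 → pile 4 (tops now [2, 5, 6, 7])
14 → new pile 5 (tops now [2, 5, 6, 7, 14])
8 → pile 5 (tops now [2, 5, 6, 7, 8])
9 → new pile 6 (tops now [2, 5, 6, 7, 8, 9])
Six piles.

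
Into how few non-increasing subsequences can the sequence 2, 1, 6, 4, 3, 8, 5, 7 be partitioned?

4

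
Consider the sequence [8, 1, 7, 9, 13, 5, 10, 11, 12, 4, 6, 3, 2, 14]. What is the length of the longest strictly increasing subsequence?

Let dp[i] be the length of the longest such subsequence ending at index i:
i:      1  2  3  4  5  6  7  8  9 10 11 12 13 14
a[i]:   8  1  7  9 13  5 10 11 12  4  6  3  2 14
dp:     1  1  2  3  4  2  4  5  6  2  3  2  2  7
Maximum dp value is 7.

7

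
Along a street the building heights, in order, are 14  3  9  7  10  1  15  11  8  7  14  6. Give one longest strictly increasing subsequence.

3, 9, 10, 11, 14

Patience tails give the LIS length; then backtrack through the dp parents:
14 → extends → [14]
3 → replaces 14 → [3]
9 → extends → [3, 9]
7 → replaces 9 → [3, 7]
10 → extends → [3, 7, 10]
1 → replaces 3 → [1, 7, 10]
15 → extends → [1, 7, 10, 15]
11 → replaces 15 → [1, 7, 10, 11]
8 → replaces 10 → [1, 7, 8, 11]
7 → already a tail → [1, 7, 8, 11]
14 → extends → [1, 7, 8, 11, 14]
6 → replaces 7 → [1, 6, 8, 11, 14]
Length 5; one witness is 3, 9, 10, 11, 14.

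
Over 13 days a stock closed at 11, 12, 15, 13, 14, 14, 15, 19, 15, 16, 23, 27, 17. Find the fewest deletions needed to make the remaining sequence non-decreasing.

3

Fewest deletions = n − (longest non-decreasing subsequence).
Patience tails:
11 → extends → [11]
12 → extends → [11, 12]
15 → extends → [11, 12, 15]
13 → replaces 15 → [11, 12, 13]
14 → extends → [11, 12, 13, 14]
14 → extends → [11, 12, 13, 14, 14]
15 → extends → [11, 12, 13, 14, 14, 15]
19 → extends → [11, 12, 13, 14, 14, 15, 19]
15 → replaces 19 → [11, 12, 13, 14, 14, 15, 15]
16 → extends → [11, 12, 13, 14, 14, 15, 15, 16]
23 → extends → [11, 12, 13, 14, 14, 15, 15, 16, 23]
27 → extends → [11, 12, 13, 14, 14, 15, 15, 16, 23, 27]
17 → replaces 23 → [11, 12, 13, 14, 14, 15, 15, 16, 17, 27]
Longest non-decreasing subsequence has length 10, so deletions = 13 − 10 = 3.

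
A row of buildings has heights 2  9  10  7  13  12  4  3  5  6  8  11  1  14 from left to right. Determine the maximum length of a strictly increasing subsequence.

7

Let dp[i] be the length of the longest such subsequence ending at index i:
i:      1  2  3  4  5  6  7  8  9 10 11 12 13 14
a[i]:   2  9 10  7 13 12  4  3  5  6  8 11  1 14
dp:     1  2  3  2  4  4  2  2  3  4  5  6  1  7
Maximum dp value is 7.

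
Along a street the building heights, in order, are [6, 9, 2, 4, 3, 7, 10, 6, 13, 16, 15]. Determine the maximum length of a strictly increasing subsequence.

Track the smallest tail for each achievable length (strict):
6 → extends → [6]
9 → extends → [6, 9]
2 → replaces 6 → [2, 9]
4 → replaces 9 → [2, 4]
3 → replaces 4 → [2, 3]
7 → extends → [2, 3, 7]
10 → extends → [2, 3, 7, 10]
6 → replaces 7 → [2, 3, 6, 10]
13 → extends → [2, 3, 6, 10, 13]
16 → extends → [2, 3, 6, 10, 13, 16]
15 → replaces 16 → [2, 3, 6, 10, 13, 15]
Six tails, so the longest strictly increasing subsequence has length 6 (e.g. 2, 4, 7, 10, 13, 16).

6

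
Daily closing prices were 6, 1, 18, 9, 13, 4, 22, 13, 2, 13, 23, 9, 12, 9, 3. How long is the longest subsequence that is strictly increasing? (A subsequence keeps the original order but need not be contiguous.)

Let dp[i] be the length of the longest such subsequence ending at index i:
i:      1  2  3  4  5  6  7  8  9 10 11 12 13 14 15
a[i]:   6  1 18  9 13  4 22 13  2 13 23  9 12  9  3
dp:     1  1  2  2  3  2  4  3  2  3  5  3  4  3  3
Maximum dp value is 5.

5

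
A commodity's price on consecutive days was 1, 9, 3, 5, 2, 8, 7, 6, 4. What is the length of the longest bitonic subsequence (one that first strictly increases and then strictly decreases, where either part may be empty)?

7

inc[i] = longest strictly increasing subsequence ending at i; dec[i] = longest strictly decreasing subsequence starting at i:
i:     1 2 3 4 5 6 7 8 9
a[i]:  1 9 3 5 2 8 7 6 4
inc:   1 2 2 3 2 4 4 4 3
dec:   1 5 2 2 1 4 3 2 1
Best peak at i=6 (value 8): inc=4, dec=4, length 4+4−1 = 7.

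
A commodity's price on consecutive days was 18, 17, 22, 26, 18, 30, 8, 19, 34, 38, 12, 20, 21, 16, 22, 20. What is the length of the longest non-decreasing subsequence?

Track the smallest tail for each achievable length (allowing ties):
18 → extends → [18]
17 → replaces 18 → [17]
22 → extends → [17, 22]
26 → extends → [17, 22, 26]
18 → replaces 22 → [17, 18, 26]
30 → extends → [17, 18, 26, 30]
8 → replaces 17 → [8, 18, 26, 30]
19 → replaces 26 → [8, 18, 19, 30]
34 → extends → [8, 18, 19, 30, 34]
38 → extends → [8, 18, 19, 30, 34, 38]
12 → replaces 18 → [8, 12, 19, 30, 34, 38]
20 → replaces 30 → [8, 12, 19, 20, 34, 38]
21 → replaces 34 → [8, 12, 19, 20, 21, 38]
16 → replaces 19 → [8, 12, 16, 20, 21, 38]
22 → replaces 38 → [8, 12, 16, 20, 21, 22]
20 → replaces 21 → [8, 12, 16, 20, 20, 22]
Six tails, so the longest non-decreasing subsequence has length 6 (e.g. 18, 22, 26, 30, 34, 38).

6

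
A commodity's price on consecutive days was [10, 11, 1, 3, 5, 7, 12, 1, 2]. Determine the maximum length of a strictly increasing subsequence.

Let dp[i] be the length of the longest such subsequence ending at index i:
i:      1  2  3  4  5  6  7  8  9
a[i]:  10 11  1  3  5  7 12  1  2
dp:     1  2  1  2  3  4  5  1  2
Maximum dp value is 5.

5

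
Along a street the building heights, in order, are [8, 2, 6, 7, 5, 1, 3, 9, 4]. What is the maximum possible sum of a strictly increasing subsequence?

Let S[i] be the best sum of a strictly increasing subsequence ending at i:
i:      1  2  3  4  5  6  7  8  9
a[i]:   8  2  6  7  5  1  3  9  4
S:      8  2  8 15  7  1  5 24  9
Maximum is 24 (e.g. 2 + 6 + 7 + 9).

24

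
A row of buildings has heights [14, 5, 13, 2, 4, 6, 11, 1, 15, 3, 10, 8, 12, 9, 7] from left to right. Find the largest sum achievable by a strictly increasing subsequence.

Let S[i] be the best sum of a strictly increasing subsequence ending at i:
i:      1  2  3  4  5  6  7  8  9 10 11 12 13 14 15
a[i]:  14  5 13  2  4  6 11  1 15  3 10  8 12  9  7
S:     14  5 18  2  6 12 23  1 38  5 22 20 35 29 19
Maximum is 38 (e.g. 2 + 4 + 6 + 11 + 15).

38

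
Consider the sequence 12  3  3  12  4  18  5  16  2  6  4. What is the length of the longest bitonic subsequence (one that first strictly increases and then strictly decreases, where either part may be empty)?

inc[i] = longest strictly increasing subsequence ending at i; dec[i] = longest strictly decreasing subsequence starting at i:
i:      1  2  3  4  5  6  7  8  9 10 11
a[i]:  12  3  3 12  4 18  5 16  2  6  4
inc:    1  1  1  2  2  3  3  4  1  4  2
dec:    3  2  2  3  2  4  2  3  1  2  1
Best peak at i=6 (value 18): inc=3, dec=4, length 3+4−1 = 6.

6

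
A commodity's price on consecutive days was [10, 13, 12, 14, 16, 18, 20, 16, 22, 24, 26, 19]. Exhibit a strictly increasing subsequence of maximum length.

10, 13, 14, 16, 18, 20, 22, 24, 26

Patience tails give the LIS length; then backtrack through the dp parents:
10 → extends → [10]
13 → extends → [10, 13]
12 → replaces 13 → [10, 12]
14 → extends → [10, 12, 14]
16 → extends → [10, 12, 14, 16]
18 → extends → [10, 12, 14, 16, 18]
20 → extends → [10, 12, 14, 16, 18, 20]
16 → already a tail → [10, 12, 14, 16, 18, 20]
22 → extends → [10, 12, 14, 16, 18, 20, 22]
24 → extends → [10, 12, 14, 16, 18, 20, 22, 24]
26 → extends → [10, 12, 14, 16, 18, 20, 22, 24, 26]
19 → replaces 20 → [10, 12, 14, 16, 18, 19, 22, 24, 26]
Length 9; one witness is 10, 13, 14, 16, 18, 20, 22, 24, 26.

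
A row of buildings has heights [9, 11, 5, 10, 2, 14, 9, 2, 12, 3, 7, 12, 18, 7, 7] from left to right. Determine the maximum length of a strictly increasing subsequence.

5

Let dp[i] be the length of the longest such subsequence ending at index i:
i:      1  2  3  4  5  6  7  8  9 10 11 12 13 14 15
a[i]:   9 11  5 10  2 14  9  2 12  3  7 12 18  7  7
dp:     1  2  1  2  1  3  2  1  3  2  3  4  5  3  3
Maximum dp value is 5.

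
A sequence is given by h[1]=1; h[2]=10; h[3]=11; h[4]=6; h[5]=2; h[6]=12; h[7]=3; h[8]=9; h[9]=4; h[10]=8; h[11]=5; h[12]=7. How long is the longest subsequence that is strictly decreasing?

4

Let dp[i] be the longest strictly decreasing subsequence ending at i:
i:      1  2  3  4  5  6  7  8  9 10 11 12
h[i]:   1 10 11  6  2 12  3  9  4  8  5  7
dp:     1  1  1  2  3  1  3  2  3  3  4  4
Maximum is 4.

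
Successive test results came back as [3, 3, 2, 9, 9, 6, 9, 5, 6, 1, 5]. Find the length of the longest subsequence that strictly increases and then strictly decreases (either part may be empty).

inc[i] = longest strictly increasing subsequence ending at i; dec[i] = longest strictly decreasing subsequence starting at i:
i:      1  2  3  4  5  6  7  8  9 10 11
a[i]:   3  3  2  9  9  6  9  5  6  1  5
inc:    1  1  1  2  2  2  3  2  3  1  2
dec:    3  3  2  4  4  3  3  2  2  1  1
Best peak at i=4 (value 9): inc=2, dec=4, length 2+4−1 = 5.

5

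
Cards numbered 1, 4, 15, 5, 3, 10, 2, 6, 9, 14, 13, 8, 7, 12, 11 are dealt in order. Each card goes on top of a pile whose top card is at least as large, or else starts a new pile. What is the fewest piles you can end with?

The minimum number of non-increasing subsequences covering a sequence equals the length of its longest strictly increasing subsequence.
LIS length is 6 (e.g. 1, 4, 5, 6, 9, 14), so 6 piles are needed.

6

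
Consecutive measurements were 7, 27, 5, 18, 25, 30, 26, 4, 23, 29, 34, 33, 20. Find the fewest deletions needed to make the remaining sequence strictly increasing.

7

Fewest deletions = n − (longest strictly increasing subsequence).
Patience tails:
7 → extends → [7]
27 → extends → [7, 27]
5 → replaces 7 → [5, 27]
18 → replaces 27 → [5, 18]
25 → extends → [5, 18, 25]
30 → extends → [5, 18, 25, 30]
26 → replaces 30 → [5, 18, 25, 26]
4 → replaces 5 → [4, 18, 25, 26]
23 → replaces 25 → [4, 18, 23, 26]
29 → extends → [4, 18, 23, 26, 29]
34 → extends → [4, 18, 23, 26, 29, 34]
33 → replaces 34 → [4, 18, 23, 26, 29, 33]
20 → replaces 23 → [4, 18, 20, 26, 29, 33]
Longest strictly increasing subsequence has length 6, so deletions = 13 − 6 = 7.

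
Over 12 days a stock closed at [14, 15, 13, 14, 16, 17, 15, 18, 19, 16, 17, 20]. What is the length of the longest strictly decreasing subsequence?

Negate each value so 'decreasing' becomes 'increasing', then run patience tails on the negated sequence:
-14 → extends → [-14]
-15 → replaces -14 → [-15]
-13 → extends → [-15, -13]
-14 → replaces -13 → [-15, -14]
-16 → replaces -15 → [-16, -14]
-17 → replaces -16 → [-17, -14]
-15 → replaces -14 → [-17, -15]
-18 → replaces -17 → [-18, -15]
-19 → replaces -18 → [-19, -15]
-16 → replaces -15 → [-19, -16]
-17 → replaces -16 → [-19, -17]
-20 → replaces -19 → [-20, -17]
Two tails, so the longest strictly decreasing subsequence of the original has length 2.

2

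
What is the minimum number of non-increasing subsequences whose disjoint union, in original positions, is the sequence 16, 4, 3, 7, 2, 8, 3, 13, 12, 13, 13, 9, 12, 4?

5

Place each on the leftmost legal pile:
16 → new pile 1 (tops now [16])
4 → pile 1 (tops now [4])
3 → pile 1 (tops now [3])
7 → new pile 2 (tops now [3, 7])
2 → pile 1 (tops now [2, 7])
8 → new pile 3 (tops now [2, 7, 8])
3 → pile 2 (tops now [2, 3, 8])
13 → new pile 4 (tops now [2, 3, 8, 13])
12 → pile 4 (tops now [2, 3, 8, 12])
13 → new pile 5 (tops now [2, 3, 8, 12, 13])
13 → pile 5 (tops now [2, 3, 8, 12, 13])
9 → pile 4 (tops now [2, 3, 8, 9, 13])
12 → pile 5 (tops now [2, 3, 8, 9, 12])
4 → pile 3 (tops now [2, 3, 4, 9, 12])
Five piles.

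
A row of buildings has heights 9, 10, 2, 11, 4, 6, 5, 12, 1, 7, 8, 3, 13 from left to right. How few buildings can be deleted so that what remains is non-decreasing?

Fewest deletions = n − (longest non-decreasing subsequence).
i:      1  2  3  4  5  6  7  8  9 10 11 12 13
a[i]:   9 10  2 11  4  6  5 12  1  7  8  3 13
dp:     1  2  1  3  2  3  3  4  1  4  5  2  6
max dp = 6, so deletions = 13 − 6 = 7.

7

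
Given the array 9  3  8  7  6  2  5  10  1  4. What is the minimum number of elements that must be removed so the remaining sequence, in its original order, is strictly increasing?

7

Fewest deletions = n − (longest strictly increasing subsequence).
i:      1  2  3  4  5  6  7  8  9 10
a[i]:   9  3  8  7  6  2  5 10  1  4
dp:     1  1  2  2  2  1  2  3  1  2
max dp = 3, so deletions = 10 − 3 = 7.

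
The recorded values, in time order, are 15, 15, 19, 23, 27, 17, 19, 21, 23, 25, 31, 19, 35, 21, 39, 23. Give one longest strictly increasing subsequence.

Patience tails give the LIS length; then backtrack through the dp parents:
15 → extends → [15]
15 → already a tail → [15]
19 → extends → [15, 19]
23 → extends → [15, 19, 23]
27 → extends → [15, 19, 23, 27]
17 → replaces 19 → [15, 17, 23, 27]
19 → replaces 23 → [15, 17, 19, 27]
21 → replaces 27 → [15, 17, 19, 21]
23 → extends → [15, 17, 19, 21, 23]
25 → extends → [15, 17, 19, 21, 23, 25]
31 → extends → [15, 17, 19, 21, 23, 25, 31]
19 → already a tail → [15, 17, 19, 21, 23, 25, 31]
35 → extends → [15, 17, 19, 21, 23, 25, 31, 35]
21 → already a tail → [15, 17, 19, 21, 23, 25, 31, 35]
39 → extends → [15, 17, 19, 21, 23, 25, 31, 35, 39]
23 → already a tail → [15, 17, 19, 21, 23, 25, 31, 35, 39]
Length 9; one witness is 15, 17, 19, 21, 23, 25, 31, 35, 39.

15, 17, 19, 21, 23, 25, 31, 35, 39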